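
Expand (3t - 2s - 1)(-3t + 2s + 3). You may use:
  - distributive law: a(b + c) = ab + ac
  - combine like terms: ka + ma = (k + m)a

-9t^2 + 12st + 12t - 4s^2 - 8s - 3

(3t - 2s - 1)(-3t + 2s + 3)
= -9t^2 + 6st + 9t + 6st - 4s^2 - 6s + 3t - 2s - 3    [distributive law]
= -9t^2 + 12st + 12t - 4s^2 - 8s - 3    [combine like terms]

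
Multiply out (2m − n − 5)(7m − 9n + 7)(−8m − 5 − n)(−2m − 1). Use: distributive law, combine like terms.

(2m − n − 5)(7m − 9n + 7)(−8m − 5 − n)(−2m − 1)
= (14m² − 18mn + 14m − 7mn + 9n² − 7n − 35m + 45n − 35)(−8m − 5 − n)(−2m − 1)    [distributive law]
= (14m² − 25mn − 21m + 9n² + 38n − 35)(−8m − 5 − n)(−2m − 1)    [combine like terms]
= (−112m³ − 70m² − 14m²n + 200m²n + 125mn + 25mn² + 168m² + 105m + 21mn − 72mn² − 45n² − 9n³ − 304mn − 190n − 38n² + 280m + 175 + 35n)(−2m − 1)    [distributive law]
= (−112m³ + 98m² + 186m²n − 158mn − 47mn² + 385m − 83n² − 9n³ − 155n + 175)(−2m − 1)    [combine like terms]
= 224m⁴ + 112m³ − 196m³ − 98m² − 372m³n − 186m²n + 316m²n + 158mn + 94m²n² + 47mn² − 770m² − 385m + 166mn² + 83n² + 18mn³ + 9n³ + 310mn + 155n − 350m − 175    [distributive law]
= 224m⁴ − 84m³ − 868m² − 372m³n + 130m²n + 468mn + 94m²n² + 213mn² − 735m + 83n² + 18mn³ + 9n³ + 155n − 175    [combine like terms]

224m⁴ − 84m³ − 868m² − 372m³n + 130m²n + 468mn + 94m²n² + 213mn² − 735m + 83n² + 18mn³ + 9n³ + 155n − 175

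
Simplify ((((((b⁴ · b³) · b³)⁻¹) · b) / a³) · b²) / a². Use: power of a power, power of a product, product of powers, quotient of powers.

((((((b⁴ · b³) · b³)⁻¹) · b) / a³) · b²) / a²
= ((((((b⁴ · b³)⁻¹) · ((b³)⁻¹)) · b) / a³) · b²) / a²    [power of a product]
= (((((((b⁴)⁻¹) · ((b³)⁻¹)) · ((b³)⁻¹)) · b) / a³) · b²) / a²    [power of a product]
= (((((b⁻⁴ · ((b³)⁻¹)) · ((b³)⁻¹)) · b) / a³) · b²) / a²    [power of a power]
= (((((b⁻⁴ · b⁻³) · ((b³)⁻¹)) · b) / a³) · b²) / a²    [power of a power]
= ((((b⁻⁷ · ((b³)⁻¹)) · b) / a³) · b²) / a²    [product of powers]
= ((((b⁻⁷ · b⁻³) · b) / a³) · b²) / a²    [power of a power]
= (((b⁻¹⁰ · b) / a³) · b²) / a²    [product of powers]
= ((b⁻⁹ / a³) · b²) / a²    [product of powers]
= a⁻⁵b⁻⁷    [quotient of powers; product of powers]

a⁻⁵b⁻⁷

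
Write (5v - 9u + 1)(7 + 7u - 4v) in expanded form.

31v + 71uv - 20v² - 56u - 63u² + 7

(5v - 9u + 1)(7 + 7u - 4v)
= 35v + 35uv - 20v² - 63u - 63u² + 36uv + 7 + 7u - 4v    [distributive law]
= 31v + 71uv - 20v² - 56u - 63u² + 7    [combine like terms]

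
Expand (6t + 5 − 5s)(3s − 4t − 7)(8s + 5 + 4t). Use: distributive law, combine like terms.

244s²t − 106st − 40st² − 368t² − 96t³ − 450t + 325s² − 30s − 175 − 120s³

(6t + 5 − 5s)(3s − 4t − 7)(8s + 5 + 4t)
= (18st − 24t² − 42t + 15s − 20t − 35 − 15s² + 20st + 35s)(8s + 5 + 4t)    [distributive law]
= (38st − 24t² − 62t + 50s − 35 − 15s²)(8s + 5 + 4t)    [combine like terms]
= 304s²t + 190st + 152st² − 192st² − 120t² − 96t³ − 496st − 310t − 248t² + 400s² + 250s + 200st − 280s − 175 − 140t − 120s³ − 75s² − 60s²t    [distributive law]
= 244s²t − 106st − 40st² − 368t² − 96t³ − 450t + 325s² − 30s − 175 − 120s³    [combine like terms]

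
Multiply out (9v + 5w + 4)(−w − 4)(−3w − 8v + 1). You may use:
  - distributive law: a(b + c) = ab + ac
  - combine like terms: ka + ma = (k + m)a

67vw² + 72v²w + 291vw + 288v² + 92v + 15w³ + 67w² + 24w − 16

(9v + 5w + 4)(−w − 4)(−3w − 8v + 1)
= (−9vw − 36v − 5w² − 20w − 4w − 16)(−3w − 8v + 1)    [distributive law]
= (−9vw − 36v − 5w² − 24w − 16)(−3w − 8v + 1)    [combine like terms]
= 27vw² + 72v²w − 9vw + 108vw + 288v² − 36v + 15w³ + 40vw² − 5w² + 72w² + 192vw − 24w + 48w + 128v − 16    [distributive law]
= 67vw² + 72v²w + 291vw + 288v² + 92v + 15w³ + 67w² + 24w − 16    [combine like terms]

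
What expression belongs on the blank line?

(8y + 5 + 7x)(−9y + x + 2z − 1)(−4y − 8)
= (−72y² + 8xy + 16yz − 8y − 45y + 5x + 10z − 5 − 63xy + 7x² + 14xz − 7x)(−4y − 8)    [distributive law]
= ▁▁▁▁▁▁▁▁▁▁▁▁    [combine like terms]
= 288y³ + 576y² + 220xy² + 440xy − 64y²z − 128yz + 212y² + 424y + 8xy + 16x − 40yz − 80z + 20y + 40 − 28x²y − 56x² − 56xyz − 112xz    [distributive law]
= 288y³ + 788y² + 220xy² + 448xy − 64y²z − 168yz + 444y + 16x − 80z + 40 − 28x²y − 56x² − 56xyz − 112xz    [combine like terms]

After combine like terms, the bracketed line is:

(−72y² − 55xy + 16yz − 53y − 2x + 10z − 5 + 7x² + 14xz)(−4y − 8)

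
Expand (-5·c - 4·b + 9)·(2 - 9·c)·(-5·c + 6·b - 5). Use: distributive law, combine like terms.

230·c^2 - 686·b·c + 365·c - 225·c^3 + 90·b·c^2 - 48·b^2 + 148·b + 216·b^2·c - 90

(-5·c - 4·b + 9)·(2 - 9·c)·(-5·c + 6·b - 5)
= (-10·c + 45·c^2 - 8·b + 36·b·c + 18 - 81·c)·(-5·c + 6·b - 5)    [distributive law]
= (-91·c + 45·c^2 - 8·b + 36·b·c + 18)·(-5·c + 6·b - 5)    [combine like terms]
= 455·c^2 - 546·b·c + 455·c - 225·c^3 + 270·b·c^2 - 225·c^2 + 40·b·c - 48·b^2 + 40·b - 180·b·c^2 + 216·b^2·c - 180·b·c - 90·c + 108·b - 90    [distributive law]
= 230·c^2 - 686·b·c + 365·c - 225·c^3 + 90·b·c^2 - 48·b^2 + 148·b + 216·b^2·c - 90    [combine like terms]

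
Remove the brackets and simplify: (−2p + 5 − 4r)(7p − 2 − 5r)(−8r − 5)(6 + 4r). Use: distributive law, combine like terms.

(−2p + 5 − 4r)(7p − 2 − 5r)(−8r − 5)(6 + 4r)
= (−14p² + 4p + 10pr + 35p − 10 − 25r − 28pr + 8r + 20r²)(−8r − 5)(6 + 4r)    [distributive law]
= (−14p² + 39p − 18pr − 10 − 17r + 20r²)(−8r − 5)(6 + 4r)    [combine like terms]
= (112p²r + 70p² − 312pr − 195p + 144pr² + 90pr + 80r + 50 + 136r² + 85r − 160r³ − 100r²)(6 + 4r)    [distributive law]
= (112p²r + 70p² − 222pr − 195p + 144pr² + 165r + 50 + 36r² − 160r³)(6 + 4r)    [combine like terms]
= 672p²r + 448p²r² + 420p² + 280p²r − 1332pr − 888pr² − 1170p − 780pr + 864pr² + 576pr³ + 990r + 660r² + 300 + 200r + 216r² + 144r³ − 960r³ − 640r⁴    [distributive law]
= 952p²r + 448p²r² + 420p² − 2112pr − 24pr² − 1170p + 576pr³ + 1190r + 876r² + 300 − 816r³ − 640r⁴    [combine like terms]

952p²r + 448p²r² + 420p² − 2112pr − 24pr² − 1170p + 576pr³ + 1190r + 876r² + 300 − 816r³ − 640r⁴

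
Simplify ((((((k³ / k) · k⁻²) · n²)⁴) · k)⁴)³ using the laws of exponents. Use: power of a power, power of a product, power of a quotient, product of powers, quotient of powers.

k¹²n⁹⁶

((((((k³ / k) · k⁻²) · n²)⁴) · k)⁴)³
= (((((k³ / k) · k⁻²) · n²)⁴) · k)¹²    [power of a power]
= (((((k³ / k) · k⁻²) · n²)⁴)¹²) · (k¹²)    [power of a product]
= ((((k³ / k) · k⁻²) · n²)⁴⁸) · (k¹²)    [power of a power]
= ((((k³ / k) · k⁻²)⁴⁸) · ((n²)⁴⁸)) · (k¹²)    [power of a product]
= ((((k³ / k)⁴⁸) · ((k⁻²)⁴⁸)) · ((n²)⁴⁸)) · (k¹²)    [power of a product]
= (((((k³)⁴⁸) / (k⁴⁸)) · ((k⁻²)⁴⁸)) · ((n²)⁴⁸)) · (k¹²)    [power of a quotient]
= (((k¹⁴⁴ / (k⁴⁸)) · ((k⁻²)⁴⁸)) · ((n²)⁴⁸)) · (k¹²)    [power of a power]
= ((k⁹⁶ · ((k⁻²)⁴⁸)) · ((n²)⁴⁸)) · (k¹²)    [quotient of powers]
= ((k⁹⁶ · k⁻⁹⁶) · ((n²)⁴⁸)) · (k¹²)    [power of a power]
= (k⁰ · ((n²)⁴⁸)) · (k¹²)    [product of powers]
= (k⁰ · n⁹⁶) · (k¹²)    [power of a power]
= k¹²n⁹⁶    [product of powers]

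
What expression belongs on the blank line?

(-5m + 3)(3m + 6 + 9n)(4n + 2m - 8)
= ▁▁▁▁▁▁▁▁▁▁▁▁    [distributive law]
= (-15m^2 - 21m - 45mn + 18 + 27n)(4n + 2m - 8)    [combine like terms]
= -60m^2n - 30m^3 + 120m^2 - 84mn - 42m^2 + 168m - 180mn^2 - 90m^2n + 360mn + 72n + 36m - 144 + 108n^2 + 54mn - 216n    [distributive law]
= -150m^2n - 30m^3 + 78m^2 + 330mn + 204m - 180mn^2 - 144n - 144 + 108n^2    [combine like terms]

After distributive law, the bracketed line is:

(-15m^2 - 30m - 45mn + 9m + 18 + 27n)(4n + 2m - 8)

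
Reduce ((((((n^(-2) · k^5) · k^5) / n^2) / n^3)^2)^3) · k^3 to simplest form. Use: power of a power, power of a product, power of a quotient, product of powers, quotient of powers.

((((((n^(-2) · k^5) · k^5) / n^2) / n^3)^2)^3) · k^3
= (((((n^(-2) · k^5) · k^5) / n^2) / n^3)^6) · k^3    [power of a power]
= (((((n^(-2) · k^5) · k^5) / n^2)^6) / ((n^3)^6)) · k^3    [power of a quotient]
= (((((n^(-2) · k^5) · k^5)^6) / ((n^2)^6)) / ((n^3)^6)) · k^3    [power of a quotient]
= (((((n^(-2) · k^5)^6) · ((k^5)^6)) / ((n^2)^6)) / ((n^3)^6)) · k^3    [power of a product]
= ((((((n^(-2))^6) · ((k^5)^6)) · ((k^5)^6)) / ((n^2)^6)) / ((n^3)^6)) · k^3    [power of a product]
= ((((n^(-12) · ((k^5)^6)) · ((k^5)^6)) / ((n^2)^6)) / ((n^3)^6)) · k^3    [power of a power]
= ((((n^(-12) · k^30) · ((k^5)^6)) / ((n^2)^6)) / ((n^3)^6)) · k^3    [power of a power]
= ((((n^(-12) · k^30) · k^30) / ((n^2)^6)) / ((n^3)^6)) · k^3    [power of a power]
= ((((n^(-12) · k^30) · k^30) / n^12) / ((n^3)^6)) · k^3    [power of a power]
= ((((n^(-12) · k^30) · k^30) / n^12) / n^18) · k^3    [power of a power]
= k^63·n^(-42)    [quotient of powers; product of powers]

k^63·n^(-42)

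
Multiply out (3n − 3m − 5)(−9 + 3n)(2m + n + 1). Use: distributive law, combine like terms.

−66mn − 33n^2 + 3n + 9mn^2 + 9n^3 + 54m^2 + 117m − 18m^2n + 45

(3n − 3m − 5)(−9 + 3n)(2m + n + 1)
= (−27n + 9n^2 + 27m − 9mn + 45 − 15n)(2m + n + 1)    [distributive law]
= (−42n + 9n^2 + 27m − 9mn + 45)(2m + n + 1)    [combine like terms]
= −84mn − 42n^2 − 42n + 18mn^2 + 9n^3 + 9n^2 + 54m^2 + 27mn + 27m − 18m^2n − 9mn^2 − 9mn + 90m + 45n + 45    [distributive law]
= −66mn − 33n^2 + 3n + 9mn^2 + 9n^3 + 54m^2 + 117m − 18m^2n + 45    [combine like terms]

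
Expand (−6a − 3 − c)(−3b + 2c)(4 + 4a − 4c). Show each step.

(−6a − 3 − c)(−3b + 2c)(4 + 4a − 4c)
= (18ab − 12ac + 9b − 6c + 3bc − 2c²)(4 + 4a − 4c)    [distributive law]
= 72ab + 72a²b − 72abc − 48ac − 48a²c + 48ac² + 36b + 36ab − 36bc − 24c − 24ac + 24c² + 12bc + 12abc − 12bc² − 8c² − 8ac² + 8c³    [distributive law]
= 108ab + 72a²b − 60abc − 72ac − 48a²c + 40ac² + 36b − 24bc − 24c + 16c² − 12bc² + 8c³    [combine like terms]

108ab + 72a²b − 60abc − 72ac − 48a²c + 40ac² + 36b − 24bc − 24c + 16c² − 12bc² + 8c³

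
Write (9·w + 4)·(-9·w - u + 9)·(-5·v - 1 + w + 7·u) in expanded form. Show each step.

(9·w + 4)·(-9·w - u + 9)·(-5·v - 1 + w + 7·u)
= (-81·w² - 9·u·w + 81·w - 36·w - 4·u + 36)·(-5·v - 1 + w + 7·u)    [distributive law]
= (-81·w² - 9·u·w + 45·w - 4·u + 36)·(-5·v - 1 + w + 7·u)    [combine like terms]
= 405·v·w² + 81·w² - 81·w³ - 567·u·w² + 45·u·v·w + 9·u·w - 9·u·w² - 63·u²·w - 225·v·w - 45·w + 45·w² + 315·u·w + 20·u·v + 4·u - 4·u·w - 28·u² - 180·v - 36 + 36·w + 252·u    [distributive law]
= 405·v·w² + 126·w² - 81·w³ - 576·u·w² + 45·u·v·w + 320·u·w - 63·u²·w - 225·v·w - 9·w + 20·u·v + 256·u - 28·u² - 180·v - 36    [combine like terms]

405·v·w² + 126·w² - 81·w³ - 576·u·w² + 45·u·v·w + 320·u·w - 63·u²·w - 225·v·w - 9·w + 20·u·v + 256·u - 28·u² - 180·v - 36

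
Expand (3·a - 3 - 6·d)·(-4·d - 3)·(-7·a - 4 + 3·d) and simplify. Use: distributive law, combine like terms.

84·a^2·d - 189·a·d - 204·a·d^2 + 63·a^2 - 27·a - 93·d - 6·d^2 - 36 + 72·d^3

(3·a - 3 - 6·d)·(-4·d - 3)·(-7·a - 4 + 3·d)
= (-12·a·d - 9·a + 12·d + 9 + 24·d^2 + 18·d)·(-7·a - 4 + 3·d)    [distributive law]
= (-12·a·d - 9·a + 30·d + 9 + 24·d^2)·(-7·a - 4 + 3·d)    [combine like terms]
= 84·a^2·d + 48·a·d - 36·a·d^2 + 63·a^2 + 36·a - 27·a·d - 210·a·d - 120·d + 90·d^2 - 63·a - 36 + 27·d - 168·a·d^2 - 96·d^2 + 72·d^3    [distributive law]
= 84·a^2·d - 189·a·d - 204·a·d^2 + 63·a^2 - 27·a - 93·d - 6·d^2 - 36 + 72·d^3    [combine like terms]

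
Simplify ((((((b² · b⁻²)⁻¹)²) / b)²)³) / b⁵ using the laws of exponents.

((((((b² · b⁻²)⁻¹)²) / b)²)³) / b⁵
= (((((b² · b⁻²)⁻¹)²) / b)⁶) / b⁵    [power of a power]
= (((((b² · b⁻²)⁻¹)²)⁶) / (b⁶)) / b⁵    [power of a quotient]
= ((((b² · b⁻²)⁻¹)¹²) / (b⁶)) / b⁵    [power of a power]
= (((b² · b⁻²)⁻¹²) / (b⁶)) / b⁵    [power of a power]
= ((((b²)⁻¹²) · ((b⁻²)⁻¹²)) / (b⁶)) / b⁵    [power of a product]
= ((b⁻²⁴ · ((b⁻²)⁻¹²)) / (b⁶)) / b⁵    [power of a power]
= ((b⁻²⁴ · b²⁴) / (b⁶)) / b⁵    [power of a power]
= (b⁰ / (b⁶)) / b⁵    [product of powers]
= b⁻⁶ / b⁵    [quotient of powers]
= b⁻¹¹    [quotient of powers]

b⁻¹¹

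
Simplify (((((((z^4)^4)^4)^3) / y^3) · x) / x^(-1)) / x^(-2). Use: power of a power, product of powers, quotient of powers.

(((((((z^4)^4)^4)^3) / y^3) · x) / x^(-1)) / x^(-2)
= ((((((z^4)^4)^12) / y^3) · x) / x^(-1)) / x^(-2)    [power of a power]
= (((((z^4)^48) / y^3) · x) / x^(-1)) / x^(-2)    [power of a power]
= (((z^192 / y^3) · x) / x^(-1)) / x^(-2)    [power of a power]
= x^4y^(-3)z^192    [quotient of powers; product of powers]

x^4y^(-3)z^192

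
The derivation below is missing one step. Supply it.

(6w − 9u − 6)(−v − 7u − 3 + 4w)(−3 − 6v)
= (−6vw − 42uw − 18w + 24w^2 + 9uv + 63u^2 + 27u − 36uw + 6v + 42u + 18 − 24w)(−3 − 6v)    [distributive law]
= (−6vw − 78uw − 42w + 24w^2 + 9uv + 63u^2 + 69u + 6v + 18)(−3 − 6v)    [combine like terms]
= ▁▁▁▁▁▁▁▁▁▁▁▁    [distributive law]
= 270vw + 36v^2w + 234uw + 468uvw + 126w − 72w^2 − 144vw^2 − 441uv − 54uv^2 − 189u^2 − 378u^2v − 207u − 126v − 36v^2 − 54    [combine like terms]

After distributive law, the bracketed line is:

18vw + 36v^2w + 234uw + 468uvw + 126w + 252vw − 72w^2 − 144vw^2 − 27uv − 54uv^2 − 189u^2 − 378u^2v − 207u − 414uv − 18v − 36v^2 − 54 − 108v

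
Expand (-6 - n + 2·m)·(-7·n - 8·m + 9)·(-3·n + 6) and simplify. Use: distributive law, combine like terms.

-57·n^2 + 360·n - 234·m·n + 396·m - 324 - 21·n^3 + 18·m·n^2 + 48·m^2·n - 96·m^2

(-6 - n + 2·m)·(-7·n - 8·m + 9)·(-3·n + 6)
= (42·n + 48·m - 54 + 7·n^2 + 8·m·n - 9·n - 14·m·n - 16·m^2 + 18·m)·(-3·n + 6)    [distributive law]
= (33·n + 66·m - 54 + 7·n^2 - 6·m·n - 16·m^2)·(-3·n + 6)    [combine like terms]
= -99·n^2 + 198·n - 198·m·n + 396·m + 162·n - 324 - 21·n^3 + 42·n^2 + 18·m·n^2 - 36·m·n + 48·m^2·n - 96·m^2    [distributive law]
= -57·n^2 + 360·n - 234·m·n + 396·m - 324 - 21·n^3 + 18·m·n^2 + 48·m^2·n - 96·m^2    [combine like terms]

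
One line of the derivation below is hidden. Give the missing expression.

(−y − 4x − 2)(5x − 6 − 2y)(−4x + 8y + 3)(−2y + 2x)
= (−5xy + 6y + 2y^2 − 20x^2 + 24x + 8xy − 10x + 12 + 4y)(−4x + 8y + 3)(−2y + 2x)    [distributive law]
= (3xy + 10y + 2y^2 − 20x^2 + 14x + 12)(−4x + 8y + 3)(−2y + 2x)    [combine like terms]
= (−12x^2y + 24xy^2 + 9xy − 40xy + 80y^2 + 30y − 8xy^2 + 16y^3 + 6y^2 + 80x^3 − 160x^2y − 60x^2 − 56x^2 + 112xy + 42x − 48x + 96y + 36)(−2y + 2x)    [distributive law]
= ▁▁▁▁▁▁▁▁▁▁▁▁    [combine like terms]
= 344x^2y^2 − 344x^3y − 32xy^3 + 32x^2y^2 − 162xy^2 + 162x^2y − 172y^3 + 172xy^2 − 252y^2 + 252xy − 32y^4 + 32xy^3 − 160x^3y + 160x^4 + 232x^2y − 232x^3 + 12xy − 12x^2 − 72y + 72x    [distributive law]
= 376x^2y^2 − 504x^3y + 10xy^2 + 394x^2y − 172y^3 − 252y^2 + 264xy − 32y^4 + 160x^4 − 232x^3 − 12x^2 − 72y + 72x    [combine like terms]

By combine like terms:

(−172x^2y + 16xy^2 + 81xy + 86y^2 + 126y + 16y^3 + 80x^3 − 116x^2 − 6x + 36)(−2y + 2x)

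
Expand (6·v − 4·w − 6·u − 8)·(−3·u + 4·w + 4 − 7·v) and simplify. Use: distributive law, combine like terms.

(6·v − 4·w − 6·u − 8)·(−3·u + 4·w + 4 − 7·v)
= −18·u·v + 24·v·w + 24·v − 42·v^2 + 12·u·w − 16·w^2 − 16·w + 28·v·w + 18·u^2 − 24·u·w − 24·u + 42·u·v + 24·u − 32·w − 32 + 56·v    [distributive law]
= 24·u·v + 52·v·w + 80·v − 42·v^2 − 12·u·w − 16·w^2 − 48·w + 18·u^2 − 32    [combine like terms]

24·u·v + 52·v·w + 80·v − 42·v^2 − 12·u·w − 16·w^2 − 48·w + 18·u^2 − 32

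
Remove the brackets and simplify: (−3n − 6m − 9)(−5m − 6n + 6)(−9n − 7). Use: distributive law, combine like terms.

−459mn² − 438mn − 162n³ − 450n² + 234n − 270m²n − 210m² − 63m + 378

(−3n − 6m − 9)(−5m − 6n + 6)(−9n − 7)
= (15mn + 18n² − 18n + 30m² + 36mn − 36m + 45m + 54n − 54)(−9n − 7)    [distributive law]
= (51mn + 18n² + 36n + 30m² + 9m − 54)(−9n − 7)    [combine like terms]
= −459mn² − 357mn − 162n³ − 126n² − 324n² − 252n − 270m²n − 210m² − 81mn − 63m + 486n + 378    [distributive law]
= −459mn² − 438mn − 162n³ − 450n² + 234n − 270m²n − 210m² − 63m + 378    [combine like terms]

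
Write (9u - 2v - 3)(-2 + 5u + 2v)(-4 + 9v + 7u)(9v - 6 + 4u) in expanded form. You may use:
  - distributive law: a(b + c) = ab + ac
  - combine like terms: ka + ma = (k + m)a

(9u - 2v - 3)(-2 + 5u + 2v)(-4 + 9v + 7u)(9v - 6 + 4u)
= (-18u + 45u² + 18uv + 4v - 10uv - 4v² + 6 - 15u - 6v)(-4 + 9v + 7u)(9v - 6 + 4u)    [distributive law]
= (-33u + 45u² + 8uv - 2v - 4v² + 6)(-4 + 9v + 7u)(9v - 6 + 4u)    [combine like terms]
= (132u - 297uv - 231u² - 180u² + 405u²v + 315u³ - 32uv + 72uv² + 56u²v + 8v - 18v² - 14uv + 16v² - 36v³ - 28uv² - 24 + 54v + 42u)(9v - 6 + 4u)    [distributive law]
= (174u - 343uv - 411u² + 461u²v + 315u³ + 44uv² + 62v - 2v² - 36v³ - 24)(9v - 6 + 4u)    [combine like terms]
= 1566uv - 1044u + 696u² - 3087uv² + 2058uv - 1372u²v - 3699u²v + 2466u² - 1644u³ + 4149u²v² - 2766u²v + 1844u³v + 2835u³v - 1890u³ + 1260u⁴ + 396uv³ - 264uv² + 176u²v² + 558v² - 372v + 248uv - 18v³ + 12v² - 8uv² - 324v⁴ + 216v³ - 144uv³ - 216v + 144 - 96u    [distributive law]
= 3872uv - 1140u + 3162u² - 3359uv² - 7837u²v - 3534u³ + 4325u²v² + 4679u³v + 1260u⁴ + 252uv³ + 570v² - 588v + 198v³ - 324v⁴ + 144    [combine like terms]

3872uv - 1140u + 3162u² - 3359uv² - 7837u²v - 3534u³ + 4325u²v² + 4679u³v + 1260u⁴ + 252uv³ + 570v² - 588v + 198v³ - 324v⁴ + 144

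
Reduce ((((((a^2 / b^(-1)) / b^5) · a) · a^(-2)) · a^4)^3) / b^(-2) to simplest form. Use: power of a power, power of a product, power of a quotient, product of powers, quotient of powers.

a^15b^(-10)

((((((a^2 / b^(-1)) / b^5) · a) · a^(-2)) · a^4)^3) / b^(-2)
= ((((((a^2 / b^(-1)) / b^5) · a) · a^(-2))^3) · ((a^4)^3)) / b^(-2)    [power of a product]
= ((((((a^2 / b^(-1)) / b^5) · a)^3) · ((a^(-2))^3)) · ((a^4)^3)) / b^(-2)    [power of a product]
= ((((((a^2 / b^(-1)) / b^5)^3) · (a^3)) · ((a^(-2))^3)) · ((a^4)^3)) / b^(-2)    [power of a product]
= ((((((a^2 / b^(-1))^3) / ((b^5)^3)) · (a^3)) · ((a^(-2))^3)) · ((a^4)^3)) / b^(-2)    [power of a quotient]
= (((((((a^2)^3) / ((b^(-1))^3)) / ((b^5)^3)) · (a^3)) · ((a^(-2))^3)) · ((a^4)^3)) / b^(-2)    [power of a quotient]
= (((((a^6 / ((b^(-1))^3)) / ((b^5)^3)) · (a^3)) · ((a^(-2))^3)) · ((a^4)^3)) / b^(-2)    [power of a power]
= (((((a^6 / b^(-3)) / ((b^5)^3)) · (a^3)) · ((a^(-2))^3)) · ((a^4)^3)) / b^(-2)    [power of a power]
= (((((a^6 / b^(-3)) / b^15) · (a^3)) · ((a^(-2))^3)) · ((a^4)^3)) / b^(-2)    [power of a power]
= (((((a^6 / b^(-3)) / b^15) · a^3) · a^(-6)) · ((a^4)^3)) / b^(-2)    [power of a power]
= (((((a^6 / b^(-3)) / b^15) · a^3) · a^(-6)) · a^12) / b^(-2)    [power of a power]
= a^15b^(-10)    [quotient of powers; product of powers]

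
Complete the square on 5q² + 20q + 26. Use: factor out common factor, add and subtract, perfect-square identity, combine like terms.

5(q + 2)² + 6

5q² + 20q + 26
= 5(q² + 4q) + 26    [factor out 5 from the q-terms]
= 5(q² + 4q + 4 − 4) + 26    [add and subtract 4 inside the bracket]
= 5(q + 2)² − 20 + 26    [perfect-square identity]
= 5(q + 2)² + 6    [combine constants]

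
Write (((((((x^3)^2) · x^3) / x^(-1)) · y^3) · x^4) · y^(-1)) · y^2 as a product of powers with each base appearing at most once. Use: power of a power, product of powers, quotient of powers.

(((((((x^3)^2) · x^3) / x^(-1)) · y^3) · x^4) · y^(-1)) · y^2
= (((((x^6 · x^3) / x^(-1)) · y^3) · x^4) · y^(-1)) · y^2    [power of a power]
= ((((x^9 / x^(-1)) · y^3) · x^4) · y^(-1)) · y^2    [product of powers]
= (((x^10 · y^3) · x^4) · y^(-1)) · y^2    [quotient of powers]
= x^14y^4    [product of powers]

x^14y^4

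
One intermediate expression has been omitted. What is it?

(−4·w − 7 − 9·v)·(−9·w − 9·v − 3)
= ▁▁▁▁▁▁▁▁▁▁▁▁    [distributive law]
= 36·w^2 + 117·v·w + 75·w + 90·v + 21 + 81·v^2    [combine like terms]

Applying distributive law to the line above:

36·w^2 + 36·v·w + 12·w + 63·w + 63·v + 21 + 81·v·w + 81·v^2 + 27·v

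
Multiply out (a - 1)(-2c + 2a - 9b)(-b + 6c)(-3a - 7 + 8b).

(a - 1)(-2c + 2a - 9b)(-b + 6c)(-3a - 7 + 8b)
= (-2ac + 2a^2 - 9ab + 2c - 2a + 9b)(-b + 6c)(-3a - 7 + 8b)    [distributive law]
= (2abc - 12ac^2 - 2a^2b + 12a^2c + 9ab^2 - 54abc - 2bc + 12c^2 + 2ab - 12ac - 9b^2 + 54bc)(-3a - 7 + 8b)    [distributive law]
= (-52abc - 12ac^2 - 2a^2b + 12a^2c + 9ab^2 + 52bc + 12c^2 + 2ab - 12ac - 9b^2)(-3a - 7 + 8b)    [combine like terms]
= 156a^2bc + 364abc - 416ab^2c + 36a^2c^2 + 84ac^2 - 96abc^2 + 6a^3b + 14a^2b - 16a^2b^2 - 36a^3c - 84a^2c + 96a^2bc - 27a^2b^2 - 63ab^2 + 72ab^3 - 156abc - 364bc + 416b^2c - 36ac^2 - 84c^2 + 96bc^2 - 6a^2b - 14ab + 16ab^2 + 36a^2c + 84ac - 96abc + 27ab^2 + 63b^2 - 72b^3    [distributive law]
= 252a^2bc + 112abc - 416ab^2c + 36a^2c^2 + 48ac^2 - 96abc^2 + 6a^3b + 8a^2b - 43a^2b^2 - 36a^3c - 48a^2c - 20ab^2 + 72ab^3 - 364bc + 416b^2c - 84c^2 + 96bc^2 - 14ab + 84ac + 63b^2 - 72b^3    [combine like terms]

252a^2bc + 112abc - 416ab^2c + 36a^2c^2 + 48ac^2 - 96abc^2 + 6a^3b + 8a^2b - 43a^2b^2 - 36a^3c - 48a^2c - 20ab^2 + 72ab^3 - 364bc + 416b^2c - 84c^2 + 96bc^2 - 14ab + 84ac + 63b^2 - 72b^3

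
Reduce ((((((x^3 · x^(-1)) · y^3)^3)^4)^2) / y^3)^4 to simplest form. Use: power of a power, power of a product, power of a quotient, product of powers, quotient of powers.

((((((x^3 · x^(-1)) · y^3)^3)^4)^2) / y^3)^4
= ((((((x^3 · x^(-1)) · y^3)^3)^4)^2)^4) / ((y^3)^4)    [power of a quotient]
= (((((x^3 · x^(-1)) · y^3)^3)^4)^8) / ((y^3)^4)    [power of a power]
= ((((x^3 · x^(-1)) · y^3)^3)^32) / ((y^3)^4)    [power of a power]
= (((x^3 · x^(-1)) · y^3)^96) / ((y^3)^4)    [power of a power]
= (((x^3 · x^(-1))^96) · ((y^3)^96)) / ((y^3)^4)    [power of a product]
= ((((x^3)^96) · ((x^(-1))^96)) · ((y^3)^96)) / ((y^3)^4)    [power of a product]
= ((x^288 · ((x^(-1))^96)) · ((y^3)^96)) / ((y^3)^4)    [power of a power]
= ((x^288 · x^(-96)) · ((y^3)^96)) / ((y^3)^4)    [power of a power]
= (x^192 · ((y^3)^96)) / ((y^3)^4)    [product of powers]
= (x^192 · y^288) / ((y^3)^4)    [power of a power]
= (x^192 · y^288) / y^12    [power of a power]
= x^192·y^276    [quotient of powers]

x^192·y^276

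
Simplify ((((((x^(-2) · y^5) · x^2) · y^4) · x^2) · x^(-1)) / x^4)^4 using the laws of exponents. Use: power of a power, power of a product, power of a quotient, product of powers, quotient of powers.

((((((x^(-2) · y^5) · x^2) · y^4) · x^2) · x^(-1)) / x^4)^4
= ((((((x^(-2) · y^5) · x^2) · y^4) · x^2) · x^(-1))^4) / ((x^4)^4)    [power of a quotient]
= ((((((x^(-2) · y^5) · x^2) · y^4) · x^2)^4) · ((x^(-1))^4)) / ((x^4)^4)    [power of a product]
= ((((((x^(-2) · y^5) · x^2) · y^4)^4) · ((x^2)^4)) · ((x^(-1))^4)) / ((x^4)^4)    [power of a product]
= ((((((x^(-2) · y^5) · x^2)^4) · ((y^4)^4)) · ((x^2)^4)) · ((x^(-1))^4)) / ((x^4)^4)    [power of a product]
= ((((((x^(-2) · y^5)^4) · ((x^2)^4)) · ((y^4)^4)) · ((x^2)^4)) · ((x^(-1))^4)) / ((x^4)^4)    [power of a product]
= (((((((x^(-2))^4) · ((y^5)^4)) · ((x^2)^4)) · ((y^4)^4)) · ((x^2)^4)) · ((x^(-1))^4)) / ((x^4)^4)    [power of a product]
= (((((x^(-8) · ((y^5)^4)) · ((x^2)^4)) · ((y^4)^4)) · ((x^2)^4)) · ((x^(-1))^4)) / ((x^4)^4)    [power of a power]
= (((((x^(-8) · y^20) · ((x^2)^4)) · ((y^4)^4)) · ((x^2)^4)) · ((x^(-1))^4)) / ((x^4)^4)    [power of a power]
= (((((x^(-8) · y^20) · x^8) · ((y^4)^4)) · ((x^2)^4)) · ((x^(-1))^4)) / ((x^4)^4)    [power of a power]
= (((((x^(-8) · y^20) · x^8) · y^16) · ((x^2)^4)) · ((x^(-1))^4)) / ((x^4)^4)    [power of a power]
= (((((x^(-8) · y^20) · x^8) · y^16) · x^8) · ((x^(-1))^4)) / ((x^4)^4)    [power of a power]
= (((((x^(-8) · y^20) · x^8) · y^16) · x^8) · x^(-4)) / ((x^4)^4)    [power of a power]
= (((((x^(-8) · y^20) · x^8) · y^16) · x^8) · x^(-4)) / x^16    [power of a power]
= x^(-12)·y^36    [quotient of powers; product of powers]

x^(-12)·y^36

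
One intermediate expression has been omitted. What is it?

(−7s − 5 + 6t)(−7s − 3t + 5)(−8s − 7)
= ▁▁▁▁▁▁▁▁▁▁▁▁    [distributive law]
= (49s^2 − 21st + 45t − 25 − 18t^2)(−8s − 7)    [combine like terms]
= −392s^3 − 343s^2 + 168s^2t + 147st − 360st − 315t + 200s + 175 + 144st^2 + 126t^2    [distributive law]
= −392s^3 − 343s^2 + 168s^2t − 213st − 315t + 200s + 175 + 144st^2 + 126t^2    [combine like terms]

By distributive law:

(49s^2 + 21st − 35s + 35s + 15t − 25 − 42st − 18t^2 + 30t)(−8s − 7)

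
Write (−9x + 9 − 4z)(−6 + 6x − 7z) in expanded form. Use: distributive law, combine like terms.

(−9x + 9 − 4z)(−6 + 6x − 7z)
= 54x − 54x² + 63xz − 54 + 54x − 63z + 24z − 24xz + 28z²    [distributive law]
= 108x − 54x² + 39xz − 54 − 39z + 28z²    [combine like terms]

108x − 54x² + 39xz − 54 − 39z + 28z²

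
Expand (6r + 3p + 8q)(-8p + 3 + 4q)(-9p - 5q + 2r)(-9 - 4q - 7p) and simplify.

(6r + 3p + 8q)(-8p + 3 + 4q)(-9p - 5q + 2r)(-9 - 4q - 7p)
= (-48pr + 18r + 24qr - 24p^2 + 9p + 12pq - 64pq + 24q + 32q^2)(-9p - 5q + 2r)(-9 - 4q - 7p)    [distributive law]
= (-48pr + 18r + 24qr - 24p^2 + 9p - 52pq + 24q + 32q^2)(-9p - 5q + 2r)(-9 - 4q - 7p)    [combine like terms]
= (432p^2r + 240pqr - 96pr^2 - 162pr - 90qr + 36r^2 - 216pqr - 120q^2r + 48qr^2 + 216p^3 + 120p^2q - 48p^2r - 81p^2 - 45pq + 18pr + 468p^2q + 260pq^2 - 104pqr - 216pq - 120q^2 + 48qr - 288pq^2 - 160q^3 + 64q^2r)(-9 - 4q - 7p)    [distributive law]
= (384p^2r - 80pqr - 96pr^2 - 144pr - 42qr + 36r^2 - 56q^2r + 48qr^2 + 216p^3 + 588p^2q - 81p^2 - 261pq - 28pq^2 - 120q^2 - 160q^3)(-9 - 4q - 7p)    [combine like terms]
= -3456p^2r - 1536p^2qr - 2688p^3r + 720pqr + 320pq^2r + 560p^2qr + 864pr^2 + 384pqr^2 + 672p^2r^2 + 1296pr + 576pqr + 1008p^2r + 378qr + 168q^2r + 294pqr - 324r^2 - 144qr^2 - 252pr^2 + 504q^2r + 224q^3r + 392pq^2r - 432qr^2 - 192q^2r^2 - 336pqr^2 - 1944p^3 - 864p^3q - 1512p^4 - 5292p^2q - 2352p^2q^2 - 4116p^3q + 729p^2 + 324p^2q + 567p^3 + 2349pq + 1044pq^2 + 1827p^2q + 252pq^2 + 112pq^3 + 196p^2q^2 + 1080q^2 + 480q^3 + 840pq^2 + 1440q^3 + 640q^4 + 1120pq^3    [distributive law]
= -2448p^2r - 976p^2qr - 2688p^3r + 1590pqr + 712pq^2r + 612pr^2 + 48pqr^2 + 672p^2r^2 + 1296pr + 378qr + 672q^2r - 324r^2 - 576qr^2 + 224q^3r - 192q^2r^2 - 1377p^3 - 4980p^3q - 1512p^4 - 3141p^2q - 2156p^2q^2 + 729p^2 + 2349pq + 2136pq^2 + 1232pq^3 + 1080q^2 + 1920q^3 + 640q^4    [combine like terms]

-2448p^2r - 976p^2qr - 2688p^3r + 1590pqr + 712pq^2r + 612pr^2 + 48pqr^2 + 672p^2r^2 + 1296pr + 378qr + 672q^2r - 324r^2 - 576qr^2 + 224q^3r - 192q^2r^2 - 1377p^3 - 4980p^3q - 1512p^4 - 3141p^2q - 2156p^2q^2 + 729p^2 + 2349pq + 2136pq^2 + 1232pq^3 + 1080q^2 + 1920q^3 + 640q^4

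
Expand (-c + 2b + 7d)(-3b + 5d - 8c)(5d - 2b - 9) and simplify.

(-c + 2b + 7d)(-3b + 5d - 8c)(5d - 2b - 9)
= (3bc - 5cd + 8c^2 - 6b^2 + 10bd - 16bc - 21bd + 35d^2 - 56cd)(5d - 2b - 9)    [distributive law]
= (-13bc - 61cd + 8c^2 - 6b^2 - 11bd + 35d^2)(5d - 2b - 9)    [combine like terms]
= -65bcd + 26b^2c + 117bc - 305cd^2 + 122bcd + 549cd + 40c^2d - 16bc^2 - 72c^2 - 30b^2d + 12b^3 + 54b^2 - 55bd^2 + 22b^2d + 99bd + 175d^3 - 70bd^2 - 315d^2    [distributive law]
= 57bcd + 26b^2c + 117bc - 305cd^2 + 549cd + 40c^2d - 16bc^2 - 72c^2 - 8b^2d + 12b^3 + 54b^2 - 125bd^2 + 99bd + 175d^3 - 315d^2    [combine like terms]

57bcd + 26b^2c + 117bc - 305cd^2 + 549cd + 40c^2d - 16bc^2 - 72c^2 - 8b^2d + 12b^3 + 54b^2 - 125bd^2 + 99bd + 175d^3 - 315d^2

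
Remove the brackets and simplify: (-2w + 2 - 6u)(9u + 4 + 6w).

-54uw + 4w - 12w^2 - 6u + 8 - 54u^2

(-2w + 2 - 6u)(9u + 4 + 6w)
= -18uw - 8w - 12w^2 + 18u + 8 + 12w - 54u^2 - 24u - 36uw    [distributive law]
= -54uw + 4w - 12w^2 - 6u + 8 - 54u^2    [combine like terms]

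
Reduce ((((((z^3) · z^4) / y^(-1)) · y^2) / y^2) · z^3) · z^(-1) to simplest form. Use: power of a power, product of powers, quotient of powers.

((((((z^3) · z^4) / y^(-1)) · y^2) / y^2) · z^3) · z^(-1)
= ((((z^7 / y^(-1)) · y^2) / y^2) · z^3) · z^(-1)    [product of powers]
= yz^9    [quotient of powers; product of powers]

yz^9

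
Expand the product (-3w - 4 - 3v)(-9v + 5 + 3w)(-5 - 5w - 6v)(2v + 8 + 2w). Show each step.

-2532v^2w + 236vw + 6vw^2 - 558v^2w^2 + 18vw^3 - 810v^3w + 2080w + 1910w^2 + 720w^3 + 90w^4 - 2058v^2 + 320v - 1818v^3 + 800 - 324v^4

(-3w - 4 - 3v)(-9v + 5 + 3w)(-5 - 5w - 6v)(2v + 8 + 2w)
= (27vw - 15w - 9w^2 + 36v - 20 - 12w + 27v^2 - 15v - 9vw)(-5 - 5w - 6v)(2v + 8 + 2w)    [distributive law]
= (18vw - 27w - 9w^2 + 21v - 20 + 27v^2)(-5 - 5w - 6v)(2v + 8 + 2w)    [combine like terms]
= (-90vw - 90vw^2 - 108v^2w + 135w + 135w^2 + 162vw + 45w^2 + 45w^3 + 54vw^2 - 105v - 105vw - 126v^2 + 100 + 100w + 120v - 135v^2 - 135v^2w - 162v^3)(2v + 8 + 2w)    [distributive law]
= (-33vw - 36vw^2 - 243v^2w + 235w + 180w^2 + 45w^3 + 15v - 261v^2 + 100 - 162v^3)(2v + 8 + 2w)    [combine like terms]
= -66v^2w - 264vw - 66vw^2 - 72v^2w^2 - 288vw^2 - 72vw^3 - 486v^3w - 1944v^2w - 486v^2w^2 + 470vw + 1880w + 470w^2 + 360vw^2 + 1440w^2 + 360w^3 + 90vw^3 + 360w^3 + 90w^4 + 30v^2 + 120v + 30vw - 522v^3 - 2088v^2 - 522v^2w + 200v + 800 + 200w - 324v^4 - 1296v^3 - 324v^3w    [distributive law]
= -2532v^2w + 236vw + 6vw^2 - 558v^2w^2 + 18vw^3 - 810v^3w + 2080w + 1910w^2 + 720w^3 + 90w^4 - 2058v^2 + 320v - 1818v^3 + 800 - 324v^4    [combine like terms]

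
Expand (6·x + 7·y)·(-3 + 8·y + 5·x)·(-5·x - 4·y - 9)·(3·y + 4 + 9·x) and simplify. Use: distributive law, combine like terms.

(6·x + 7·y)·(-3 + 8·y + 5·x)·(-5·x - 4·y - 9)·(3·y + 4 + 9·x)
= (-18·x + 48·x·y + 30·x² - 21·y + 56·y² + 35·x·y)·(-5·x - 4·y - 9)·(3·y + 4 + 9·x)    [distributive law]
= (-18·x + 83·x·y + 30·x² - 21·y + 56·y²)·(-5·x - 4·y - 9)·(3·y + 4 + 9·x)    [combine like terms]
= (90·x² + 72·x·y + 162·x - 415·x²·y - 332·x·y² - 747·x·y - 150·x³ - 120·x²·y - 270·x² + 105·x·y + 84·y² + 189·y - 280·x·y² - 224·y³ - 504·y²)·(3·y + 4 + 9·x)    [distributive law]
= (-180·x² - 570·x·y + 162·x - 535·x²·y - 612·x·y² - 150·x³ - 420·y² + 189·y - 224·y³)·(3·y + 4 + 9·x)    [combine like terms]
= -540·x²·y - 720·x² - 1620·x³ - 1710·x·y² - 2280·x·y - 5130·x²·y + 486·x·y + 648·x + 1458·x² - 1605·x²·y² - 2140·x²·y - 4815·x³·y - 1836·x·y³ - 2448·x·y² - 5508·x²·y² - 450·x³·y - 600·x³ - 1350·x⁴ - 1260·y³ - 1680·y² - 3780·x·y² + 567·y² + 756·y + 1701·x·y - 672·y⁴ - 896·y³ - 2016·x·y³    [distributive law]
= -7810·x²·y + 738·x² - 2220·x³ - 7938·x·y² - 93·x·y + 648·x - 7113·x²·y² - 5265·x³·y - 3852·x·y³ - 1350·x⁴ - 2156·y³ - 1113·y² + 756·y - 672·y⁴    [combine like terms]

-7810·x²·y + 738·x² - 2220·x³ - 7938·x·y² - 93·x·y + 648·x - 7113·x²·y² - 5265·x³·y - 3852·x·y³ - 1350·x⁴ - 2156·y³ - 1113·y² + 756·y - 672·y⁴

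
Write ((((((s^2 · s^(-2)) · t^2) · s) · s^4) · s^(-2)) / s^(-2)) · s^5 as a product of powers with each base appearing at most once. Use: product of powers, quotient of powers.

((((((s^2 · s^(-2)) · t^2) · s) · s^4) · s^(-2)) / s^(-2)) · s^5
= (((((s^0 · t^2) · s) · s^4) · s^(-2)) / s^(-2)) · s^5    [product of powers]
= s^10t^2    [quotient of powers; product of powers]

s^10t^2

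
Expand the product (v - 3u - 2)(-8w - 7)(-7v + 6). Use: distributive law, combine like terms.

(v - 3u - 2)(-8w - 7)(-7v + 6)
= (-8vw - 7v + 24uw + 21u + 16w + 14)(-7v + 6)    [distributive law]
= 56v^2w - 48vw + 49v^2 - 42v - 168uvw + 144uw - 147uv + 126u - 112vw + 96w - 98v + 84    [distributive law]
= 56v^2w - 160vw + 49v^2 - 140v - 168uvw + 144uw - 147uv + 126u + 96w + 84    [combine like terms]

56v^2w - 160vw + 49v^2 - 140v - 168uvw + 144uw - 147uv + 126u + 96w + 84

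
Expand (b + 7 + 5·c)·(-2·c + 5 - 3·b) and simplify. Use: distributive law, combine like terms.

-17·b·c - 16·b - 3·b² + 11·c + 35 - 10·c²

(b + 7 + 5·c)·(-2·c + 5 - 3·b)
= -2·b·c + 5·b - 3·b² - 14·c + 35 - 21·b - 10·c² + 25·c - 15·b·c    [distributive law]
= -17·b·c - 16·b - 3·b² + 11·c + 35 - 10·c²    [combine like terms]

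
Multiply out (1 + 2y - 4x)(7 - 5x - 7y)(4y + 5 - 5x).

(1 + 2y - 4x)(7 - 5x - 7y)(4y + 5 - 5x)
= (7 - 5x - 7y + 14y - 10xy - 14y^2 - 28x + 20x^2 + 28xy)(4y + 5 - 5x)    [distributive law]
= (7 - 33x + 7y + 18xy - 14y^2 + 20x^2)(4y + 5 - 5x)    [combine like terms]
= 28y + 35 - 35x - 132xy - 165x + 165x^2 + 28y^2 + 35y - 35xy + 72xy^2 + 90xy - 90x^2y - 56y^3 - 70y^2 + 70xy^2 + 80x^2y + 100x^2 - 100x^3    [distributive law]
= 63y + 35 - 200x - 77xy + 265x^2 - 42y^2 + 142xy^2 - 10x^2y - 56y^3 - 100x^3    [combine like terms]

63y + 35 - 200x - 77xy + 265x^2 - 42y^2 + 142xy^2 - 10x^2y - 56y^3 - 100x^3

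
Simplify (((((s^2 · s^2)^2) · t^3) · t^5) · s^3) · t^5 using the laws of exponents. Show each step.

(((((s^2 · s^2)^2) · t^3) · t^5) · s^3) · t^5
= ((((((s^2)^2) · ((s^2)^2)) · t^3) · t^5) · s^3) · t^5    [power of a product]
= ((((s^4 · ((s^2)^2)) · t^3) · t^5) · s^3) · t^5    [power of a power]
= ((((s^4 · s^4) · t^3) · t^5) · s^3) · t^5    [power of a power]
= (((s^8 · t^3) · t^5) · s^3) · t^5    [product of powers]
= s^11·t^13    [product of powers]

s^11·t^13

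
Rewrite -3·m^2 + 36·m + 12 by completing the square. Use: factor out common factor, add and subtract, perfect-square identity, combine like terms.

-3·m^2 + 36·m + 12
= -3(m^2 - 12·m) + 12    [factor out -3 from the m-terms]
= -3(m^2 - 12·m + 36 - 36) + 12    [add and subtract 36 inside the bracket]
= -3(m - 6)^2 + 108 + 12    [perfect-square identity]
= -3(m - 6)^2 + 120    [combine constants]

-3(m - 6)^2 + 120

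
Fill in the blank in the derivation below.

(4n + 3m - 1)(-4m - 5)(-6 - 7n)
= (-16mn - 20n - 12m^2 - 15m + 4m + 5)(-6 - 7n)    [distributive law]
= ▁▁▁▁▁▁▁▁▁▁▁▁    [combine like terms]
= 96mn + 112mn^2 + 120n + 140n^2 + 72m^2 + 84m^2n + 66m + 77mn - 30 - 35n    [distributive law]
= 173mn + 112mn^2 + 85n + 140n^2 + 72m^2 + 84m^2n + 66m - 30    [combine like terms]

Applying combine like terms to the line above:

(-16mn - 20n - 12m^2 - 11m + 5)(-6 - 7n)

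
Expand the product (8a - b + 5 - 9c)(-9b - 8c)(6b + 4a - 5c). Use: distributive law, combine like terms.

-396ab² - 288a²b + 332abc - 256a²c + 608ac² + 54b³ + 489b²c - 13bc² - 270b² - 180ab - 15bc - 160ac + 200c² - 360c³

(8a - b + 5 - 9c)(-9b - 8c)(6b + 4a - 5c)
= (-72ab - 64ac + 9b² + 8bc - 45b - 40c + 81bc + 72c²)(6b + 4a - 5c)    [distributive law]
= (-72ab - 64ac + 9b² + 89bc - 45b - 40c + 72c²)(6b + 4a - 5c)    [combine like terms]
= -432ab² - 288a²b + 360abc - 384abc - 256a²c + 320ac² + 54b³ + 36ab² - 45b²c + 534b²c + 356abc - 445bc² - 270b² - 180ab + 225bc - 240bc - 160ac + 200c² + 432bc² + 288ac² - 360c³    [distributive law]
= -396ab² - 288a²b + 332abc - 256a²c + 608ac² + 54b³ + 489b²c - 13bc² - 270b² - 180ab - 15bc - 160ac + 200c² - 360c³    [combine like terms]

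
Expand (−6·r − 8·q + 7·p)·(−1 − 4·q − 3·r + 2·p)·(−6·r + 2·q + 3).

(−6·r − 8·q + 7·p)·(−1 − 4·q − 3·r + 2·p)·(−6·r + 2·q + 3)
= (6·r + 24·q·r + 18·r^2 − 12·p·r + 8·q + 32·q^2 + 24·q·r − 16·p·q − 7·p − 28·p·q − 21·p·r + 14·p^2)·(−6·r + 2·q + 3)    [distributive law]
= (6·r + 48·q·r + 18·r^2 − 33·p·r + 8·q + 32·q^2 − 44·p·q − 7·p + 14·p^2)·(−6·r + 2·q + 3)    [combine like terms]
= −36·r^2 + 12·q·r + 18·r − 288·q·r^2 + 96·q^2·r + 144·q·r − 108·r^3 + 36·q·r^2 + 54·r^2 + 198·p·r^2 − 66·p·q·r − 99·p·r − 48·q·r + 16·q^2 + 24·q − 192·q^2·r + 64·q^3 + 96·q^2 + 264·p·q·r − 88·p·q^2 − 132·p·q + 42·p·r − 14·p·q − 21·p − 84·p^2·r + 28·p^2·q + 42·p^2    [distributive law]
= 18·r^2 + 108·q·r + 18·r − 252·q·r^2 − 96·q^2·r − 108·r^3 + 198·p·r^2 + 198·p·q·r − 57·p·r + 112·q^2 + 24·q + 64·q^3 − 88·p·q^2 − 146·p·q − 21·p − 84·p^2·r + 28·p^2·q + 42·p^2    [combine like terms]

18·r^2 + 108·q·r + 18·r − 252·q·r^2 − 96·q^2·r − 108·r^3 + 198·p·r^2 + 198·p·q·r − 57·p·r + 112·q^2 + 24·q + 64·q^3 − 88·p·q^2 − 146·p·q − 21·p − 84·p^2·r + 28·p^2·q + 42·p^2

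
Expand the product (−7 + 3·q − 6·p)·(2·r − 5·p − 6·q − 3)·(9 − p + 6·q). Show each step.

−126·r − 94·p·r − 30·q·r + 456·p + 217·p² + 474·p·q + 423·q + 36·q² + 189 − 78·p·q·r + 36·q²·r + 159·p²·q + 144·p·q² − 108·q³ + 12·p²·r − 30·p³

(−7 + 3·q − 6·p)·(2·r − 5·p − 6·q − 3)·(9 − p + 6·q)
= (−14·r + 35·p + 42·q + 21 + 6·q·r − 15·p·q − 18·q² − 9·q − 12·p·r + 30·p² + 36·p·q + 18·p)·(9 − p + 6·q)    [distributive law]
= (−14·r + 53·p + 33·q + 21 + 6·q·r + 21·p·q − 18·q² − 12·p·r + 30·p²)·(9 − p + 6·q)    [combine like terms]
= −126·r + 14·p·r − 84·q·r + 477·p − 53·p² + 318·p·q + 297·q − 33·p·q + 198·q² + 189 − 21·p + 126·q + 54·q·r − 6·p·q·r + 36·q²·r + 189·p·q − 21·p²·q + 126·p·q² − 162·q² + 18·p·q² − 108·q³ − 108·p·r + 12·p²·r − 72·p·q·r + 270·p² − 30·p³ + 180·p²·q    [distributive law]
= −126·r − 94·p·r − 30·q·r + 456·p + 217·p² + 474·p·q + 423·q + 36·q² + 189 − 78·p·q·r + 36·q²·r + 159·p²·q + 144·p·q² − 108·q³ + 12·p²·r − 30·p³    [combine like terms]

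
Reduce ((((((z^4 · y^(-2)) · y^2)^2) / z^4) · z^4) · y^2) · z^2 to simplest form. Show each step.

y^2·z^10

((((((z^4 · y^(-2)) · y^2)^2) / z^4) · z^4) · y^2) · z^2
= ((((((z^4 · y^(-2))^2) · ((y^2)^2)) / z^4) · z^4) · y^2) · z^2    [power of a product]
= (((((((z^4)^2) · ((y^(-2))^2)) · ((y^2)^2)) / z^4) · z^4) · y^2) · z^2    [power of a product]
= (((((z^8 · ((y^(-2))^2)) · ((y^2)^2)) / z^4) · z^4) · y^2) · z^2    [power of a power]
= (((((z^8 · y^(-4)) · ((y^2)^2)) / z^4) · z^4) · y^2) · z^2    [power of a power]
= (((((z^8 · y^(-4)) · y^4) / z^4) · z^4) · y^2) · z^2    [power of a power]
= y^2·z^10    [quotient of powers; product of powers]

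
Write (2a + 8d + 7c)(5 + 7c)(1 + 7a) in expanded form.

(2a + 8d + 7c)(5 + 7c)(1 + 7a)
= (10a + 14ac + 40d + 56cd + 35c + 49c²)(1 + 7a)    [distributive law]
= 10a + 70a² + 14ac + 98a²c + 40d + 280ad + 56cd + 392acd + 35c + 245ac + 49c² + 343ac²    [distributive law]
= 10a + 70a² + 259ac + 98a²c + 40d + 280ad + 56cd + 392acd + 35c + 49c² + 343ac²    [combine like terms]

10a + 70a² + 259ac + 98a²c + 40d + 280ad + 56cd + 392acd + 35c + 49c² + 343ac²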